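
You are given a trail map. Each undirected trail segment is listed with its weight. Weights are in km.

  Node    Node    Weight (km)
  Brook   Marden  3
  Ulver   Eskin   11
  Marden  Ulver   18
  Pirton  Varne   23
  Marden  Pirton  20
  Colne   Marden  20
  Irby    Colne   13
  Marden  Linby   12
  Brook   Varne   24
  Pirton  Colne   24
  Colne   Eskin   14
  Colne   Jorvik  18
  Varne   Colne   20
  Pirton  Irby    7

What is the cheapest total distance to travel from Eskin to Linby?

Settle nodes by increasing distance from Eskin:
Eskin: 0
Ulver: 11  (via Eskin)
Colne: 14  (via Eskin)
Irby: 27  (via Colne)
Marden: 29  (via Ulver)
Brook: 32  (via Marden)
Jorvik: 32  (via Colne)
Varne: 34  (via Colne)
Pirton: 34  (via Irby)
Linby: 41  (via Marden)
Shortest route: Eskin–Ulver–Marden–Linby = 41 km.

41 km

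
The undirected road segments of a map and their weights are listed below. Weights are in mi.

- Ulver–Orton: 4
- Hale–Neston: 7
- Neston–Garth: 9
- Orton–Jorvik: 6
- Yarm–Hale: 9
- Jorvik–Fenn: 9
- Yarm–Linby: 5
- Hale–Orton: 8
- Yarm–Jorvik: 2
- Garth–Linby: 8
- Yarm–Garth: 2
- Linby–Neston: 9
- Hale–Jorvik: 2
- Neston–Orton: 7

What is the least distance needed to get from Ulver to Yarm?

12 mi

Shortest distances from Ulver:
Ulver: 0
Orton: 4  (via Ulver)
Jorvik: 10  (via Orton)
Neston: 11  (via Orton)
Yarm: 12  (via Jorvik)
Shortest route: Ulver–Orton–Jorvik–Yarm = 12 mi.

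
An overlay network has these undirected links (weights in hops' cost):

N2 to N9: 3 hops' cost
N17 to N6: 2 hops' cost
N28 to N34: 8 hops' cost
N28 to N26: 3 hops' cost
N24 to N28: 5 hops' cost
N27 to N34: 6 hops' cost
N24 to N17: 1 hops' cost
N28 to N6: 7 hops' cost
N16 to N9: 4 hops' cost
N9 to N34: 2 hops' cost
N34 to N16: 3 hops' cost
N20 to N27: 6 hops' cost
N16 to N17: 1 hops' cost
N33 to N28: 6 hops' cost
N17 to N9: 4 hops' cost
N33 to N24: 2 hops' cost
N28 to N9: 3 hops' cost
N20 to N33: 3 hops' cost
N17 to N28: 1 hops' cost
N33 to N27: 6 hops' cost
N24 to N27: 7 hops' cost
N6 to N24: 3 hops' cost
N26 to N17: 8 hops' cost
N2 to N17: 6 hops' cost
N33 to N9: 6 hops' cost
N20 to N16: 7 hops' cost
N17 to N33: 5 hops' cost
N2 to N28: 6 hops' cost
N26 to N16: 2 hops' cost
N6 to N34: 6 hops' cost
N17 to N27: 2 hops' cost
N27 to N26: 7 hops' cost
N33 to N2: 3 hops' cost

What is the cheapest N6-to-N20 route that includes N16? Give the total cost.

10 hops' cost

Best N6 to N16: N6 → N17 → N16 costing 3
Shortest N16→N20: N16 → N20 = 7
Total via N16: 3 + 7 = 10 hops' cost.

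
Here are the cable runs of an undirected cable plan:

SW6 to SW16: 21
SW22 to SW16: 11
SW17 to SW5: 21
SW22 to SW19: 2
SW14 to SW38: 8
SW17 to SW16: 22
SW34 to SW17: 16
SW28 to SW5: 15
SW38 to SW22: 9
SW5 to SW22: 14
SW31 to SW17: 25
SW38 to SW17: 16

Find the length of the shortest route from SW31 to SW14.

49

Candidate routes:
SW31–SW17–SW38–SW14: 25+16+8 = 49
SW31–SW17–SW16–SW22–SW38–SW14: 25+22+11+9+8 = 75
Cheapest is SW31–SW17–SW38–SW14 at 49.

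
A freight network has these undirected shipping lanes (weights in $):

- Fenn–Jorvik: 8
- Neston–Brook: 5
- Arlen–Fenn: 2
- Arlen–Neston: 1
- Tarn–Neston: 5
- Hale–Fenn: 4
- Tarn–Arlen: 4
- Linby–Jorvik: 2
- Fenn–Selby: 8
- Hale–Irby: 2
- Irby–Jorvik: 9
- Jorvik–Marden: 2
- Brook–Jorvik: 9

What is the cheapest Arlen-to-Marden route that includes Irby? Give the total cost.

Best Arlen to Irby: Arlen → Fenn → Hale → Irby costing 8
Shortest Irby→Marden: Irby → Jorvik → Marden = 11
Total via Irby: 8 + 11 = $19.

$19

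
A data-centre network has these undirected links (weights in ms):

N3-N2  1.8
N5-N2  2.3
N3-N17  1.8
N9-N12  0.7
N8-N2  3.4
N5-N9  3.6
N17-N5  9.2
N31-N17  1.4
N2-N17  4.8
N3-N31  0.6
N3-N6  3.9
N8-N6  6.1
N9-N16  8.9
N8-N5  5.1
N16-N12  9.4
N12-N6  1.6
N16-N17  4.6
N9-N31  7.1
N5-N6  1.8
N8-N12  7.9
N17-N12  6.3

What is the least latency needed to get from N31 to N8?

5.8 ms

Candidate routes:
N31 → N3 → N2 → N5 → N8: 0.6+1.8+2.3+5.1 = 9.8
N31 → N17 → N2 → N8: 1.4+4.8+3.4 = 9.6
N31 → N17 → N3 → N2 → N8: 1.4+1.8+1.8+3.4 = 8.4
N31 → N3 → N2 → N8: 0.6+1.8+3.4 = 5.8
The minimum is 5.8 ms via N31 → N3 → N2 → N8.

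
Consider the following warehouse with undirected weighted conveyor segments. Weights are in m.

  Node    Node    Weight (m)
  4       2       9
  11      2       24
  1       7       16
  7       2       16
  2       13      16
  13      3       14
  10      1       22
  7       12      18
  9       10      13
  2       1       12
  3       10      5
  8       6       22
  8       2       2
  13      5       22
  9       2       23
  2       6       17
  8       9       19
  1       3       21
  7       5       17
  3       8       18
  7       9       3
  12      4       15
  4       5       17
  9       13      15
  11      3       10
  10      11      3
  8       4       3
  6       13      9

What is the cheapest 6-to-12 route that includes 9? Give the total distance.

45 m

Best 6 to 9: 6 → 13 → 9 costing 24
Shortest 9→12: 9 → 7 → 12 = 21
Total via 9: 24 + 21 = 45 m.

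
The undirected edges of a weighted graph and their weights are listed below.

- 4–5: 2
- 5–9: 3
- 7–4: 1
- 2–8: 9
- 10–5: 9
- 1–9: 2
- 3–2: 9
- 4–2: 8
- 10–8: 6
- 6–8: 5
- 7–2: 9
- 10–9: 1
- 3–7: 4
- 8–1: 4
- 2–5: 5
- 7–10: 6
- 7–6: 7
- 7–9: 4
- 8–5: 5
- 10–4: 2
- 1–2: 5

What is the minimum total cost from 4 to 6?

8

Compare a few routes:
4 - 5 - 8 - 6: 2+5+5 = 12
4 - 7 - 6: 1+7 = 8
The minimum is 8 via 4 - 7 - 6.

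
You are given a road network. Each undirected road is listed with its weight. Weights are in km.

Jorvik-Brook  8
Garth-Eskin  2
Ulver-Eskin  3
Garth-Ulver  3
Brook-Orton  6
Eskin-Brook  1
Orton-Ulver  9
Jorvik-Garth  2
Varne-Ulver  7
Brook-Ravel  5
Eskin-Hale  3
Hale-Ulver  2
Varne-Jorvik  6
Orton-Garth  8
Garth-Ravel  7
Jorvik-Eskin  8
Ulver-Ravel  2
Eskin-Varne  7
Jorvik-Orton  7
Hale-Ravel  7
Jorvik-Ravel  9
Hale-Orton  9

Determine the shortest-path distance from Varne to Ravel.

Candidate routes:
Varne → Ulver → Ravel: 7+2 = 9
Varne → Eskin → Ulver → Ravel: 7+3+2 = 12
Varne → Eskin → Brook → Ravel: 7+1+5 = 13
Cheapest is Varne → Ulver → Ravel at 9 km.

9 km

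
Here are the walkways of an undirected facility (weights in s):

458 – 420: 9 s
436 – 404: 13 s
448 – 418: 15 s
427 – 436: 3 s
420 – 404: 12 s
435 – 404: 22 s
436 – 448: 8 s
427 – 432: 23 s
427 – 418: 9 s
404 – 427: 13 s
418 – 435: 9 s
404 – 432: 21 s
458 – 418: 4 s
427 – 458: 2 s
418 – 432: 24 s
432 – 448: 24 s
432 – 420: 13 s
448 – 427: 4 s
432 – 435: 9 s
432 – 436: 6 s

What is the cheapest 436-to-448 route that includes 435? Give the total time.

34 s

Shortest 436→435: 436 → 432 → 435 = 15
Shortest 435→448: 435 → 418 → 458 → 427 → 448 = 19
Total via 435: 15 + 19 = 34 s.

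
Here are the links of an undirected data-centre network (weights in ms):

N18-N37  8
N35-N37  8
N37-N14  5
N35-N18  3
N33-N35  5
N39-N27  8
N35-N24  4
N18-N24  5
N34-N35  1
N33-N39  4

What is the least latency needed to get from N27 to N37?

Shortest distances from N27:
N27: 0
N39: 8  (via N27)
N33: 12  (via N39)
N35: 17  (via N33)
N34: 18  (via N35)
N18: 20  (via N35)
N24: 21  (via N35)
N37: 25  (via N35)
Shortest route: N27 → N39 → N33 → N35 → N37 = 25 ms.

25 ms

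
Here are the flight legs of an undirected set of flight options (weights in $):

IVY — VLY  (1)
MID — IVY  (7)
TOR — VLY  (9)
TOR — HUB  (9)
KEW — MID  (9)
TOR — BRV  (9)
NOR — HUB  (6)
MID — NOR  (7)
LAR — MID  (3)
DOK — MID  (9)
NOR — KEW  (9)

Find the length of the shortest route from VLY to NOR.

Settle nodes by increasing distance from VLY:
VLY: 0
IVY: 1  (via VLY)
MID: 8  (via IVY)
TOR: 9  (via VLY)
LAR: 11  (via MID)
NOR: 15  (via MID)
Shortest route: VLY–IVY–MID–NOR = $15.

$15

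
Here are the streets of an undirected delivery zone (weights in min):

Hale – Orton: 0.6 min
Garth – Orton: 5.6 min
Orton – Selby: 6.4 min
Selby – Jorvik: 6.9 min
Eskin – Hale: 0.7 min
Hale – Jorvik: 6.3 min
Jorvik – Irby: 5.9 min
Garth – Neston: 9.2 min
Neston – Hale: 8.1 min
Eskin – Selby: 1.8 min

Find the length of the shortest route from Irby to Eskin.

12.9 min

Shortest distances from Irby:
Irby: 0
Jorvik: 5.9  (via Irby)
Hale: 12.2  (via Jorvik)
Selby: 12.8  (via Jorvik)
Orton: 12.8  (via Hale)
Eskin: 12.9  (via Hale)
Shortest route: Irby–Jorvik–Hale–Eskin = 12.9 min.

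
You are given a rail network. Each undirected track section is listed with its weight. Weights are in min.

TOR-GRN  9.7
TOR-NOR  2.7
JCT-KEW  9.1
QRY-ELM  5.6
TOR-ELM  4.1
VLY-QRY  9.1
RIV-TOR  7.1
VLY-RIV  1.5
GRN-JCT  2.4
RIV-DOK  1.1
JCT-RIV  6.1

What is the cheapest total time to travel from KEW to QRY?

25.8 min

Running Dijkstra from KEW:
KEW: 0
JCT: 9.1  (via KEW)
GRN: 11.5  (via JCT)
RIV: 15.2  (via JCT)
DOK: 16.3  (via RIV)
VLY: 16.7  (via RIV)
TOR: 21.2  (via GRN)
NOR: 23.9  (via TOR)
ELM: 25.3  (via TOR)
QRY: 25.8  (via VLY)
Shortest route: KEW → JCT → RIV → VLY → QRY = 25.8 min.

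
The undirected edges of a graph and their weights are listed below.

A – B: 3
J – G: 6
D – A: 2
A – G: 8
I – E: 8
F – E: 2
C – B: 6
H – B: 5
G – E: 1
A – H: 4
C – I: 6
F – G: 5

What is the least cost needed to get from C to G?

15

Compare a few routes:
C → B → A → G: 6+3+8 = 17
C → I → E → G: 6+8+1 = 15
Cheapest is C → I → E → G at 15.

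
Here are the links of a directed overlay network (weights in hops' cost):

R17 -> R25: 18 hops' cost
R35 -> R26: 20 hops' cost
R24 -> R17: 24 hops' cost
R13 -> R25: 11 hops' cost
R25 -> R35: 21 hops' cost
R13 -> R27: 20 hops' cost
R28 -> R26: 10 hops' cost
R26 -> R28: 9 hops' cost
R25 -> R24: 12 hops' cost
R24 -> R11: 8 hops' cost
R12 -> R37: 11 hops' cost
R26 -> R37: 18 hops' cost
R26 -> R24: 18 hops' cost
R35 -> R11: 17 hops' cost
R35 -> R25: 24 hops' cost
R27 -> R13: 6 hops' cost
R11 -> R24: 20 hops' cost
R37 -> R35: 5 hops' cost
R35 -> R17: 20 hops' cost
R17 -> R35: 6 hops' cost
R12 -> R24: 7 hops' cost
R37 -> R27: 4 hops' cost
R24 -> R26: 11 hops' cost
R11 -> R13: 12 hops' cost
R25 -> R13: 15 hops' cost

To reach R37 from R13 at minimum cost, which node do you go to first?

Enumerating some paths:
R13 - R25 - R24 - R17 - R35 - R26 - R37: 11+12+24+6+20+18 = 91
R13 - R25 - R24 - R26 - R37: 11+12+11+18 = 52
R13 - R25 - R35 - R26 - R37: 11+21+20+18 = 70
The minimum is 52 hops' cost via R13 - R25 - R24 - R26 - R37.
So from R13 the first move is to R25.

R25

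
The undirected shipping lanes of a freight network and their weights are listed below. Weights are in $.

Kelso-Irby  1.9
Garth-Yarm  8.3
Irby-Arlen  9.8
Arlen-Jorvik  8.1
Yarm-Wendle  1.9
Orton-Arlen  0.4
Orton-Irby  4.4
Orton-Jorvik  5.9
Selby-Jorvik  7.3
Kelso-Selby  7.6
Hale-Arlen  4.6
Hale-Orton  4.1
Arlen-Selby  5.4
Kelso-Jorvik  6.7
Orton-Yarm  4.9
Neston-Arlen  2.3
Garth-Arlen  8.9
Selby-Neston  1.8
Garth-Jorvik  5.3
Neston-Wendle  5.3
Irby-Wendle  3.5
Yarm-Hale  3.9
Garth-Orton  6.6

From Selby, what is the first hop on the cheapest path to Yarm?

Neston

Enumerating some paths:
Selby → Neston → Wendle → Yarm: 1.8+5.3+1.9 = 9
Selby → Neston → Arlen → Orton → Hale → Yarm: 1.8+2.3+0.4+4.1+3.9 = 12.5
Selby → Arlen → Orton → Yarm: 5.4+0.4+4.9 = 10.7
Selby → Neston → Arlen → Orton → Yarm: 1.8+2.3+0.4+4.9 = 9.4
Cheapest is Selby → Neston → Wendle → Yarm at $9.
So from Selby the first move is to Neston.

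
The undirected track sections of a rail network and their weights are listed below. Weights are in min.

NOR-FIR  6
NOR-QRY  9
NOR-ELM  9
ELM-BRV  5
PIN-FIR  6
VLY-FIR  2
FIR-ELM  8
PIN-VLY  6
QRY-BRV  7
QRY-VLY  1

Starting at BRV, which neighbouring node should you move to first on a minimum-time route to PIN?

QRY

Compare a few routes:
BRV - QRY - VLY - FIR - PIN: 7+1+2+6 = 16
BRV - QRY - VLY - PIN: 7+1+6 = 14
The minimum is 14 min via BRV - QRY - VLY - PIN.
So from BRV the first move is to QRY.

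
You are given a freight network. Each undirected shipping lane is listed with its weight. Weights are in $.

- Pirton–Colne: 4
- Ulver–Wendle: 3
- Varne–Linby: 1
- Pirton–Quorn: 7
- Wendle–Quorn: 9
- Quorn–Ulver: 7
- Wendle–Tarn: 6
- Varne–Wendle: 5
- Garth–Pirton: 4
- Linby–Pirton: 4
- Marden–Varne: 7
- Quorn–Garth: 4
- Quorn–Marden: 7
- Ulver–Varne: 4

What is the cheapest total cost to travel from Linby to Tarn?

$12

Settle nodes by increasing distance from Linby:
Linby: 0
Varne: 1  (via Linby)
Pirton: 4  (via Linby)
Ulver: 5  (via Varne)
Wendle: 6  (via Varne)
Colne: 8  (via Pirton)
Garth: 8  (via Pirton)
Marden: 8  (via Varne)
Quorn: 11  (via Pirton)
Tarn: 12  (via Wendle)
Shortest route: Linby–Varne–Wendle–Tarn = $12.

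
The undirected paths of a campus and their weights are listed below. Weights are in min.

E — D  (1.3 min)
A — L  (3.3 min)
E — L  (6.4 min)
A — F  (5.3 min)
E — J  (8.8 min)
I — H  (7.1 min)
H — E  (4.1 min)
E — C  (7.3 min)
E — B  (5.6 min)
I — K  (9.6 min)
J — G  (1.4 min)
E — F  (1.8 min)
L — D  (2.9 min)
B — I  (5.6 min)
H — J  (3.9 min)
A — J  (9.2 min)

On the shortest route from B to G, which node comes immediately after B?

E

Enumerating some paths:
B → E → J → G: 5.6+8.8+1.4 = 15.8
B → E → H → J → G: 5.6+4.1+3.9+1.4 = 15
Cheapest is B → E → H → J → G at 15 min.
So from B the first move is to E.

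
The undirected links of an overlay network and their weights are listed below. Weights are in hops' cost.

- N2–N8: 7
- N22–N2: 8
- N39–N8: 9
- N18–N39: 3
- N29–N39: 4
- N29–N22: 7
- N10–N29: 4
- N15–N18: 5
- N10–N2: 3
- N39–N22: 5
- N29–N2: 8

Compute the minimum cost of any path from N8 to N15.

17 hops' cost

Shortest distances from N8:
N8: 0
N2: 7  (via N8)
N39: 9  (via N8)
N10: 10  (via N2)
N18: 12  (via N39)
N29: 13  (via N39)
N22: 14  (via N39)
N15: 17  (via N18)
Shortest route: N8 → N39 → N18 → N15 = 17 hops' cost.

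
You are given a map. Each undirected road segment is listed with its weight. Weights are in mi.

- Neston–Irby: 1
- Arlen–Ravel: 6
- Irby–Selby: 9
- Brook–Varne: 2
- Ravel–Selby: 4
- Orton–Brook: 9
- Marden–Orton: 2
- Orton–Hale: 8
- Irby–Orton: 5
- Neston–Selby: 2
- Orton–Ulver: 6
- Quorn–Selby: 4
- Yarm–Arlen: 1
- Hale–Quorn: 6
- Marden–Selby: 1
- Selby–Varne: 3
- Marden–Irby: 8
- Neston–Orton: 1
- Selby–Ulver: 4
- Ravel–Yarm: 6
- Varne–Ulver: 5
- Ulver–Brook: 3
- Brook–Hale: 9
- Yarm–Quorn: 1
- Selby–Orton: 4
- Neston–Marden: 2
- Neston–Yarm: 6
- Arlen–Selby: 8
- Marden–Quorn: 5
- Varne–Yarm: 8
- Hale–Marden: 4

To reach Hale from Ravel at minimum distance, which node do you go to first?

Selby

Compare a few routes:
Ravel → Selby → Neston → Marden → Hale: 4+2+2+4 = 12
Ravel → Selby → Marden → Hale: 4+1+4 = 9
The minimum is 9 mi via Ravel → Selby → Marden → Hale.
So from Ravel the first move is to Selby.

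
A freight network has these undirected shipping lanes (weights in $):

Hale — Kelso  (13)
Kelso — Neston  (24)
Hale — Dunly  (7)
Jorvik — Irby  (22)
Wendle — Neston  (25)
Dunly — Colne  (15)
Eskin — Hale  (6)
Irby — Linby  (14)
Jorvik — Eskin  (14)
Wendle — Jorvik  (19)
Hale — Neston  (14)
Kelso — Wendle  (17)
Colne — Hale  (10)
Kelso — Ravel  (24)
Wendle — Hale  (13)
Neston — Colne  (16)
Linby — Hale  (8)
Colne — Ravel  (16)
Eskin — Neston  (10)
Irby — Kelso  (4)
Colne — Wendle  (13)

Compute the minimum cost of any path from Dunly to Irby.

Candidate routes:
Dunly - Hale - Wendle - Kelso - Irby: 7+13+17+4 = 41
Dunly - Hale - Linby - Irby: 7+8+14 = 29
Dunly - Colne - Hale - Kelso - Irby: 15+10+13+4 = 42
Dunly - Hale - Kelso - Irby: 7+13+4 = 24
Cheapest is Dunly - Hale - Kelso - Irby at $24.

$24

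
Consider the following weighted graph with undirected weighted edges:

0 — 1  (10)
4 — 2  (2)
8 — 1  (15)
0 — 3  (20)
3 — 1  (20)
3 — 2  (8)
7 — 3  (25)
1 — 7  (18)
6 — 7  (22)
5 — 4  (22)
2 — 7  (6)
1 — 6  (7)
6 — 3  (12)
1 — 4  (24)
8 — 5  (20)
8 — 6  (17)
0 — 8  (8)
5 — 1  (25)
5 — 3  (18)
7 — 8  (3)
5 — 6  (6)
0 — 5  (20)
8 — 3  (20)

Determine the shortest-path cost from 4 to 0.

Enumerating some paths:
4 - 2 - 7 - 8 - 0: 2+6+3+8 = 19
4 - 2 - 7 - 1 - 0: 2+6+18+10 = 36
4 - 1 - 0: 24+10 = 34
4 - 2 - 3 - 0: 2+8+20 = 30
Cheapest is 4 - 2 - 7 - 8 - 0 at 19.

19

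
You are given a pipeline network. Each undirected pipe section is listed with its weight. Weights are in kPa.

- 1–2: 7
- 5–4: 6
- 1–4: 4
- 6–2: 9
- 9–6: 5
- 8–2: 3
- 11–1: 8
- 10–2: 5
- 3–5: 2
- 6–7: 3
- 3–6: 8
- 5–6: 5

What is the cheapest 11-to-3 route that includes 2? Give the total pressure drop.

31 kPa

Best 11 to 2: 11–1–2 costing 15
Best 2 to 3: 2–6–5–3 costing 16
Total via 2: 15 + 16 = 31 kPa.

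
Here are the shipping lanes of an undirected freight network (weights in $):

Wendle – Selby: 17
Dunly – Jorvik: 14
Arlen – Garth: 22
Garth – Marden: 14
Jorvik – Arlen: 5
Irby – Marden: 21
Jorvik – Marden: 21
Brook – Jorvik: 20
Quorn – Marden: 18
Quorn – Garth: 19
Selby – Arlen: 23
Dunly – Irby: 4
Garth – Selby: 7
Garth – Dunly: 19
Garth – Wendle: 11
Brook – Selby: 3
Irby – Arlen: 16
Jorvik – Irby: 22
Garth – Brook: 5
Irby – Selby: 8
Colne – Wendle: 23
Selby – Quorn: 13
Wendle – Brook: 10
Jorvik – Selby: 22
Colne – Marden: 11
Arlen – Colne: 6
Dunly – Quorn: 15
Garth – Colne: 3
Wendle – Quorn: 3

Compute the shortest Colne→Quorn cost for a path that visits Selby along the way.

Best Colne to Selby: Colne → Garth → Selby costing 10
Shortest Selby→Quorn: Selby → Quorn = 13
Total via Selby: 10 + 13 = $23.

$23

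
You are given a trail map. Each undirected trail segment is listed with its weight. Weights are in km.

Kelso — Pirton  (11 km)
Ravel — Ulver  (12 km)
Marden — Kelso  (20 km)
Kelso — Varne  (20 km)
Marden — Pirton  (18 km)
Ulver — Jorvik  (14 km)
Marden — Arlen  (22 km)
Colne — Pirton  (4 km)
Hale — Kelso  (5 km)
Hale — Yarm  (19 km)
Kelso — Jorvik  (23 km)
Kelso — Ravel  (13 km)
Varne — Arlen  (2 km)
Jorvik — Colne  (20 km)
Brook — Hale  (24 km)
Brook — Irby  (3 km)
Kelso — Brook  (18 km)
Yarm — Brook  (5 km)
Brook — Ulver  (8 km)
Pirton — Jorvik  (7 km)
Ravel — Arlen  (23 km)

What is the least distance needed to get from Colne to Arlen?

37 km

Running Dijkstra from Colne:
Colne: 0
Pirton: 4  (via Colne)
Jorvik: 11  (via Pirton)
Kelso: 15  (via Pirton)
Hale: 20  (via Kelso)
Marden: 22  (via Pirton)
Ulver: 25  (via Jorvik)
Ravel: 28  (via Kelso)
Brook: 33  (via Kelso)
Varne: 35  (via Kelso)
Irby: 36  (via Brook)
Arlen: 37  (via Varne)
Shortest route: Colne → Pirton → Kelso → Varne → Arlen = 37 km.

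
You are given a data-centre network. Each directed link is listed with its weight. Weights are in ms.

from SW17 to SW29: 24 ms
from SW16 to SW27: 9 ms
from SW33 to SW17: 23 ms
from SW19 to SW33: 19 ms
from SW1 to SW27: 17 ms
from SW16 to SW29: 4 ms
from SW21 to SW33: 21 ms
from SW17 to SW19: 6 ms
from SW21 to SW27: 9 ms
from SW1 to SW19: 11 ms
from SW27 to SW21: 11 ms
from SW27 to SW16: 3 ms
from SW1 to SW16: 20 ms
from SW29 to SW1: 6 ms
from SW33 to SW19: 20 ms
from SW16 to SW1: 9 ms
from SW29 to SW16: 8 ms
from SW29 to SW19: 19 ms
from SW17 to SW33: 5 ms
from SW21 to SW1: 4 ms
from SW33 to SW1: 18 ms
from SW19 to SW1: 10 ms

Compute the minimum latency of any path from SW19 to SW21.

38 ms

Candidate routes:
SW19–SW1–SW27–SW21: 10+17+11 = 38
SW19–SW33–SW1–SW27–SW21: 19+18+17+11 = 65
SW19–SW1–SW16–SW27–SW21: 10+20+9+11 = 50
The minimum is 38 ms via SW19–SW1–SW27–SW21.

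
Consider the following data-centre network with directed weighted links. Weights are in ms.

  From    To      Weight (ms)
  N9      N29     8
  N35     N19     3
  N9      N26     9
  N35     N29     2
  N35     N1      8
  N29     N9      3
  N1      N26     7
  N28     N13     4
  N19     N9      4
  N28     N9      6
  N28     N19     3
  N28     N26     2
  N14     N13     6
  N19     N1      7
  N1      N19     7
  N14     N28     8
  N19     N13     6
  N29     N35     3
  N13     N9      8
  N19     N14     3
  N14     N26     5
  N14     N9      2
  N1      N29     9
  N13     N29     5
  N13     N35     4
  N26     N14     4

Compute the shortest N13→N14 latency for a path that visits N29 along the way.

Best N13 to N29: N13–N29 costing 5
Shortest N29→N14: N29–N35–N19–N14 = 9
Total via N29: 5 + 9 = 14 ms.

14 ms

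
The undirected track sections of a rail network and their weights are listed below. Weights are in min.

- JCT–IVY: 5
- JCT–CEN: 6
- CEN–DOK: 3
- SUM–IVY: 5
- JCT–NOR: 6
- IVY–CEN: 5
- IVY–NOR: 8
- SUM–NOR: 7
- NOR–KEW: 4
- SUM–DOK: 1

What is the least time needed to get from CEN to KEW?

15 min

Candidate routes:
CEN–JCT–NOR–KEW: 6+6+4 = 16
CEN–DOK–SUM–NOR–KEW: 3+1+7+4 = 15
Cheapest is CEN–DOK–SUM–NOR–KEW at 15 min.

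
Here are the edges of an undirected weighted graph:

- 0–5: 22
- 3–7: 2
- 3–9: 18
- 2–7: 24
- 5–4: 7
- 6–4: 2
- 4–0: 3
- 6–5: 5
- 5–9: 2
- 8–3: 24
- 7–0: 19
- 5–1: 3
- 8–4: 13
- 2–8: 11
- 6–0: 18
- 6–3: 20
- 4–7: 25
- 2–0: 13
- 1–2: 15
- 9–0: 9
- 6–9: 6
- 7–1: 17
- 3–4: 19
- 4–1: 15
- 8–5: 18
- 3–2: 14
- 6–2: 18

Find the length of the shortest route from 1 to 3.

19

Running Dijkstra from 1:
1: 0
5: 3  (via 1)
9: 5  (via 5)
6: 8  (via 5)
4: 10  (via 5)
0: 13  (via 4)
2: 15  (via 1)
7: 17  (via 1)
3: 19  (via 7)
Shortest route: 1 → 7 → 3 = 19.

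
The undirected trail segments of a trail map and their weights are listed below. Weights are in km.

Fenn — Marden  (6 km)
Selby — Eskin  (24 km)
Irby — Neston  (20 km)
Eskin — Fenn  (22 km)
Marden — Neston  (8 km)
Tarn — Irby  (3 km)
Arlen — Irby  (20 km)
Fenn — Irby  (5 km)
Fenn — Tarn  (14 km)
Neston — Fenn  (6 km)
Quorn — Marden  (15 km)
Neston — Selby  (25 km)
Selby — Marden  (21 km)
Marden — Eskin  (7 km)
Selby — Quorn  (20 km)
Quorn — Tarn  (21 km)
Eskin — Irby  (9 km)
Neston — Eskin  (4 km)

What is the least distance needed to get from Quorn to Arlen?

44 km

Shortest distances from Quorn:
Quorn: 0
Marden: 15  (via Quorn)
Selby: 20  (via Quorn)
Fenn: 21  (via Marden)
Tarn: 21  (via Quorn)
Eskin: 22  (via Marden)
Neston: 23  (via Marden)
Irby: 24  (via Tarn)
Arlen: 44  (via Irby)
Shortest route: Quorn → Tarn → Irby → Arlen = 44 km.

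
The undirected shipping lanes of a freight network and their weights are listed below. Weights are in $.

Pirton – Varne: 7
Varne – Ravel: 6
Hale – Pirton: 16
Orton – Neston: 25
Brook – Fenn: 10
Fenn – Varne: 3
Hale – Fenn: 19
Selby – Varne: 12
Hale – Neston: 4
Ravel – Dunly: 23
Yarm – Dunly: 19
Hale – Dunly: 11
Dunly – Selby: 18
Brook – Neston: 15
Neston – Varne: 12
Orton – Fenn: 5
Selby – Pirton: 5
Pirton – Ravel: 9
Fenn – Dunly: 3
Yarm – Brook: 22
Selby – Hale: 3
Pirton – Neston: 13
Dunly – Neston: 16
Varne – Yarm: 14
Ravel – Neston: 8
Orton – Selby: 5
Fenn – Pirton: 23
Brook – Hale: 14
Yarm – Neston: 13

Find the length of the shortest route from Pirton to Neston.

Compare a few routes:
Pirton → Neston: 13 = 13
Pirton → Selby → Hale → Neston: 5+3+4 = 12
Cheapest is Pirton → Selby → Hale → Neston at $12.

$12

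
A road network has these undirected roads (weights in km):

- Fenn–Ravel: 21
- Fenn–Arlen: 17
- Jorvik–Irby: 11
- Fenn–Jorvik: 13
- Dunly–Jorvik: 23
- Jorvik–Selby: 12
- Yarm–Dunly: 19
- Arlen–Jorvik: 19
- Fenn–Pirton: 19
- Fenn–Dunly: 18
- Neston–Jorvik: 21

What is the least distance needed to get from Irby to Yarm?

53 km

Running Dijkstra from Irby:
Irby: 0
Jorvik: 11  (via Irby)
Selby: 23  (via Jorvik)
Fenn: 24  (via Jorvik)
Arlen: 30  (via Jorvik)
Neston: 32  (via Jorvik)
Dunly: 34  (via Jorvik)
Pirton: 43  (via Fenn)
Ravel: 45  (via Fenn)
Yarm: 53  (via Dunly)
Shortest route: Irby → Jorvik → Dunly → Yarm = 53 km.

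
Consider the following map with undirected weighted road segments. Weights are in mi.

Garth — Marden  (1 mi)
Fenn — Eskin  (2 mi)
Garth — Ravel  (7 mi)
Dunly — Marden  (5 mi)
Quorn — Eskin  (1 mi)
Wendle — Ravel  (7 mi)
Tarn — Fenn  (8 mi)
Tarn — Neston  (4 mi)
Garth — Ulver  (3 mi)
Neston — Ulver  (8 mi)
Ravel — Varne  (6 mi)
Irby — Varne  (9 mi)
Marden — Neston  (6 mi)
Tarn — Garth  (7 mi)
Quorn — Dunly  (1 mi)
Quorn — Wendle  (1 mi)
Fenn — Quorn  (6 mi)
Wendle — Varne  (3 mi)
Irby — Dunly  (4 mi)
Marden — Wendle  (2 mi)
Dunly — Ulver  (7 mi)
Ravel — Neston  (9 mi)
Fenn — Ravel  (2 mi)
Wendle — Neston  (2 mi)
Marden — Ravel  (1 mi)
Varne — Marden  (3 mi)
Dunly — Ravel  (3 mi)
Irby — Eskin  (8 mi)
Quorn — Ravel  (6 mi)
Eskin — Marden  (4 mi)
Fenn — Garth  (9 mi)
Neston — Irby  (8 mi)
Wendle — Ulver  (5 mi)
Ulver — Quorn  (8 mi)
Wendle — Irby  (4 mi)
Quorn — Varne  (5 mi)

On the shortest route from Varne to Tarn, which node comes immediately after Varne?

Candidate routes:
Varne → Marden → Wendle → Neston → Tarn: 3+2+2+4 = 11
Varne → Marden → Garth → Tarn: 3+1+7 = 11
Varne → Quorn → Wendle → Neston → Tarn: 5+1+2+4 = 12
Varne → Wendle → Neston → Tarn: 3+2+4 = 9
Cheapest is Varne → Wendle → Neston → Tarn at 9 mi.
So from Varne the first move is to Wendle.

Wendle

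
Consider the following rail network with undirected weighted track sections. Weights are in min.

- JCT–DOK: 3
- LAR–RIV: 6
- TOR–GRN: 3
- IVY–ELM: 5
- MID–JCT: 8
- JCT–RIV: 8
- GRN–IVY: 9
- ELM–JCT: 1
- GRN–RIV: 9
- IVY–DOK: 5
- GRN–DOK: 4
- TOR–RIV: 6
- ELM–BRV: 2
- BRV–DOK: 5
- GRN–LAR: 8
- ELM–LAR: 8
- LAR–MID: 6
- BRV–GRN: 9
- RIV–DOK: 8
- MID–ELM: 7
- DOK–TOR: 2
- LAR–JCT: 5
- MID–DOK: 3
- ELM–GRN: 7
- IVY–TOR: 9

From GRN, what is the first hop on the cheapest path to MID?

DOK

Enumerating some paths:
GRN → LAR → MID: 8+6 = 14
GRN → DOK → MID: 4+3 = 7
GRN → TOR → DOK → MID: 3+2+3 = 8
Cheapest is GRN → DOK → MID at 7 min.
So from GRN the first move is to DOK.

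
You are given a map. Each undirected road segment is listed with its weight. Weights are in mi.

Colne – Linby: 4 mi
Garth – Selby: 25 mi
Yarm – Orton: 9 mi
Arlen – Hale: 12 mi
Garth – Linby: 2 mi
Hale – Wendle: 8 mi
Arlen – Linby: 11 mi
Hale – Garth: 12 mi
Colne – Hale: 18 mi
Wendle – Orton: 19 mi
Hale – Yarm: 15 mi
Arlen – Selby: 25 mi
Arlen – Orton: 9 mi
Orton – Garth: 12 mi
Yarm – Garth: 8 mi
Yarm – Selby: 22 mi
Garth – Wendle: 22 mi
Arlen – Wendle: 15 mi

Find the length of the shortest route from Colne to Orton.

Enumerating some paths:
Colne - Linby - Garth - Yarm - Orton: 4+2+8+9 = 23
Colne - Linby - Arlen - Orton: 4+11+9 = 24
Colne - Linby - Garth - Orton: 4+2+12 = 18
Cheapest is Colne - Linby - Garth - Orton at 18 mi.

18 mi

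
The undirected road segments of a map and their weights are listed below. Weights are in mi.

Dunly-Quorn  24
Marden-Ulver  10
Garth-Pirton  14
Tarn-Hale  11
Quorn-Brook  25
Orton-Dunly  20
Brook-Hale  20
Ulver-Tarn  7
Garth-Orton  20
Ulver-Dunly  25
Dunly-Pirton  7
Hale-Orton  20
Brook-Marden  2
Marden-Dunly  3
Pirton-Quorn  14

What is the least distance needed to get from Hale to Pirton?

Running Dijkstra from Hale:
Hale: 0
Tarn: 11  (via Hale)
Ulver: 18  (via Tarn)
Brook: 20  (via Hale)
Orton: 20  (via Hale)
Marden: 22  (via Brook)
Dunly: 25  (via Marden)
Pirton: 32  (via Dunly)
Shortest route: Hale → Brook → Marden → Dunly → Pirton = 32 mi.

32 mi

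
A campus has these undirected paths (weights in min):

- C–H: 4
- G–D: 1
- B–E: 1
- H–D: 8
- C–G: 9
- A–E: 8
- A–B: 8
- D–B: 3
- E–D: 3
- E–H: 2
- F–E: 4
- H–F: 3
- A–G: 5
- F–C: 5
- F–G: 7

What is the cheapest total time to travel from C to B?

7 min

Candidate routes:
C → F → E → B: 5+4+1 = 10
C → H → E → B: 4+2+1 = 7
Cheapest is C → H → E → B at 7 min.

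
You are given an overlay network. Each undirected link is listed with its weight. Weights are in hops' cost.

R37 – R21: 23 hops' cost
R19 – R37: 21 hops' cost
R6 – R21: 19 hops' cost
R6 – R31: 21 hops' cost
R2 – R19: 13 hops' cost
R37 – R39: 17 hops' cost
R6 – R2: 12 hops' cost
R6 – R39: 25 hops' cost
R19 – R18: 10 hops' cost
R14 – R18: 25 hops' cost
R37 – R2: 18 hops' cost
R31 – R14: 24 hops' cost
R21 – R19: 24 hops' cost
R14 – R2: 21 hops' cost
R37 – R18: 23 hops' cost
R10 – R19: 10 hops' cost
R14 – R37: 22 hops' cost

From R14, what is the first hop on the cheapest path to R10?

Candidate routes:
R14 → R2 → R19 → R10: 21+13+10 = 44
R14 → R37 → R2 → R19 → R10: 22+18+13+10 = 63
R14 → R37 → R19 → R10: 22+21+10 = 53
R14 → R18 → R19 → R10: 25+10+10 = 45
Cheapest is R14 → R2 → R19 → R10 at 44 hops' cost.
So from R14 the first move is to R2.

R2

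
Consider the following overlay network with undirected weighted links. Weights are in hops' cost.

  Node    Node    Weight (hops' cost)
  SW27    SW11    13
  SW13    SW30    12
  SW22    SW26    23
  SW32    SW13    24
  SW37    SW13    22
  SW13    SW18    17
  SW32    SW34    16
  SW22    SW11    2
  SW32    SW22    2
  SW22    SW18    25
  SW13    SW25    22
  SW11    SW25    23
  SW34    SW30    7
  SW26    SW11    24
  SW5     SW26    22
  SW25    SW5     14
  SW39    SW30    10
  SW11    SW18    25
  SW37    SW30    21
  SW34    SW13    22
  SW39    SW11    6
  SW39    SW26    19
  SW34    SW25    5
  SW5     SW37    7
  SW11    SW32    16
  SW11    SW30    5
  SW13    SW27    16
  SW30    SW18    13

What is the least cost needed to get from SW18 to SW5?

39 hops' cost

Settle nodes by increasing distance from SW18:
SW18: 0
SW30: 13  (via SW18)
SW13: 17  (via SW18)
SW11: 18  (via SW30)
SW34: 20  (via SW30)
SW22: 20  (via SW11)
SW32: 22  (via SW22)
SW39: 23  (via SW30)
SW25: 25  (via SW34)
SW27: 31  (via SW11)
SW37: 34  (via SW30)
SW5: 39  (via SW25)
Shortest route: SW18–SW30–SW34–SW25–SW5 = 39 hops' cost.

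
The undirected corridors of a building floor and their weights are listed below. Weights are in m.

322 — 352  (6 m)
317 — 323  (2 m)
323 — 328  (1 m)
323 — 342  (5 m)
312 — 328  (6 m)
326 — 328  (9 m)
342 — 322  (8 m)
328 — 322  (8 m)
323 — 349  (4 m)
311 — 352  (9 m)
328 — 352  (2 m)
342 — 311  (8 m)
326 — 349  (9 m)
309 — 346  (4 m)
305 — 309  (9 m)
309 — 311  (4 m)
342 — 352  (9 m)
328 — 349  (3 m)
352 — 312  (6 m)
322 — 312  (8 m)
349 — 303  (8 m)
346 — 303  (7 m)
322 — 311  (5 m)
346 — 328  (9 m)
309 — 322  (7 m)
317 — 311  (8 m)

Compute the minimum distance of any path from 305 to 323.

23 m

Compare a few routes:
305 → 309 → 311 → 352 → 328 → 323: 9+4+9+2+1 = 25
305 → 309 → 311 → 317 → 323: 9+4+8+2 = 23
Cheapest is 305 → 309 → 311 → 317 → 323 at 23 m.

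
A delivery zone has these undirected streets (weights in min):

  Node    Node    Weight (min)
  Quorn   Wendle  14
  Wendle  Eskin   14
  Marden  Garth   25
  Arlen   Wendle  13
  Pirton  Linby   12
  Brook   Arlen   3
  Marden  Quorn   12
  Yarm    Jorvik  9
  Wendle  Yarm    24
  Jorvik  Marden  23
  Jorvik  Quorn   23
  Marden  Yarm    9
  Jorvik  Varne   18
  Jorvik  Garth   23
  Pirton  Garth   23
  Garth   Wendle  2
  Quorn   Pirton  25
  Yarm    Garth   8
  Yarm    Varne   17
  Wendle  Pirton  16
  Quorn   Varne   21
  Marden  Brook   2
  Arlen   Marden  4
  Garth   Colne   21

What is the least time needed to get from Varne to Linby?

55 min

Running Dijkstra from Varne:
Varne: 0
Yarm: 17  (via Varne)
Jorvik: 18  (via Varne)
Quorn: 21  (via Varne)
Garth: 25  (via Yarm)
Marden: 26  (via Yarm)
Wendle: 27  (via Garth)
Brook: 28  (via Marden)
Arlen: 30  (via Marden)
Eskin: 41  (via Wendle)
Pirton: 43  (via Wendle)
Colne: 46  (via Garth)
Linby: 55  (via Pirton)
Shortest route: Varne → Yarm → Garth → Wendle → Pirton → Linby = 55 min.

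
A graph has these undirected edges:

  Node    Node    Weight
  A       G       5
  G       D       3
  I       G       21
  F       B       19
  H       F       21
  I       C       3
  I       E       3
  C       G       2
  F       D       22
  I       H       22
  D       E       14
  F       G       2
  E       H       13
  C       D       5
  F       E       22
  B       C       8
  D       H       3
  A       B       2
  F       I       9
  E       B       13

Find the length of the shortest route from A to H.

11

Compare a few routes:
A - G - D - H: 5+3+3 = 11
A - G - C - D - H: 5+2+5+3 = 15
The minimum is 11 via A - G - D - H.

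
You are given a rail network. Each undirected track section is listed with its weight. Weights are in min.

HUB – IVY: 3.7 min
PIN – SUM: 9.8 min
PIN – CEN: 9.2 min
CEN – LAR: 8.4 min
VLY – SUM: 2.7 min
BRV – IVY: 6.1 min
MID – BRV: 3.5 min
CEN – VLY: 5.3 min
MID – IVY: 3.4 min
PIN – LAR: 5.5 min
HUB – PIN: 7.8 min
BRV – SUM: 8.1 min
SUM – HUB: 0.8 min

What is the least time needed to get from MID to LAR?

20.4 min

Enumerating some paths:
MID → IVY → HUB → PIN → LAR: 3.4+3.7+7.8+5.5 = 20.4
MID → IVY → HUB → SUM → VLY → CEN → LAR: 3.4+3.7+0.8+2.7+5.3+8.4 = 24.3
MID → IVY → HUB → SUM → PIN → LAR: 3.4+3.7+0.8+9.8+5.5 = 23.2
Cheapest is MID → IVY → HUB → PIN → LAR at 20.4 min.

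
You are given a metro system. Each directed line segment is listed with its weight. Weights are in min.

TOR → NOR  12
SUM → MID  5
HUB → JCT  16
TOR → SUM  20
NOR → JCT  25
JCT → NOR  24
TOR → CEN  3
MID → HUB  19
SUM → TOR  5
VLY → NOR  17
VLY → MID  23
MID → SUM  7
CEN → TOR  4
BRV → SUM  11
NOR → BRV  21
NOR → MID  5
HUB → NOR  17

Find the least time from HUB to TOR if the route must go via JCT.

57 min

Best HUB to JCT: HUB–JCT costing 16
Shortest JCT→TOR: JCT–NOR–MID–SUM–TOR = 41
Total via JCT: 16 + 41 = 57 min.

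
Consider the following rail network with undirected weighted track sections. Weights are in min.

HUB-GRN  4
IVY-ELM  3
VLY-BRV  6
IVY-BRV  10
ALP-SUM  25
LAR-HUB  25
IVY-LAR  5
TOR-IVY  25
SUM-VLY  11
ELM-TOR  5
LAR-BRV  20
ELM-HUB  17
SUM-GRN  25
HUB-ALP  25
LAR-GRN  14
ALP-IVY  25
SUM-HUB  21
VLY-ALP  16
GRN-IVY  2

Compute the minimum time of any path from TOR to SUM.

Settle nodes by increasing distance from TOR:
TOR: 0
ELM: 5  (via TOR)
IVY: 8  (via ELM)
GRN: 10  (via IVY)
LAR: 13  (via IVY)
HUB: 14  (via GRN)
BRV: 18  (via IVY)
VLY: 24  (via BRV)
ALP: 33  (via IVY)
SUM: 35  (via GRN)
Shortest route: TOR–ELM–IVY–GRN–SUM = 35 min.

35 min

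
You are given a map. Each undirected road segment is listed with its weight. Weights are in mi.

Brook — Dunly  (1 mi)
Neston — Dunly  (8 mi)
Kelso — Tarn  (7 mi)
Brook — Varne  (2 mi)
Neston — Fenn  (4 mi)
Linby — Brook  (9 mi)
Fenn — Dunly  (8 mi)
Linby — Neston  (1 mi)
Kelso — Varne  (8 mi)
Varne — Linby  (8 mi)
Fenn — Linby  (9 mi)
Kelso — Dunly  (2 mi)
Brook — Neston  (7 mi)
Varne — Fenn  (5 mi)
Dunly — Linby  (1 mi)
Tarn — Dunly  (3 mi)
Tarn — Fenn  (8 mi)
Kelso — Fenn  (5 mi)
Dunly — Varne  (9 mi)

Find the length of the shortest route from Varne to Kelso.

Enumerating some paths:
Varne - Fenn - Kelso: 5+5 = 10
Varne - Brook - Dunly - Kelso: 2+1+2 = 5
Varne - Kelso: 8 = 8
The minimum is 5 mi via Varne - Brook - Dunly - Kelso.

5 mi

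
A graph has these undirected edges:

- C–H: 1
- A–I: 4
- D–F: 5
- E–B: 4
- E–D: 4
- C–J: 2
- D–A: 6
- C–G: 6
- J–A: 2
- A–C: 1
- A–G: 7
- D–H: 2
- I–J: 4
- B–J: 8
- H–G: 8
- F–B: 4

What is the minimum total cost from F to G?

Shortest distances from F:
F: 0
B: 4  (via F)
D: 5  (via F)
H: 7  (via D)
C: 8  (via H)
E: 8  (via B)
A: 9  (via C)
J: 10  (via C)
I: 13  (via A)
G: 14  (via C)
Shortest route: F–D–H–C–G = 14.

14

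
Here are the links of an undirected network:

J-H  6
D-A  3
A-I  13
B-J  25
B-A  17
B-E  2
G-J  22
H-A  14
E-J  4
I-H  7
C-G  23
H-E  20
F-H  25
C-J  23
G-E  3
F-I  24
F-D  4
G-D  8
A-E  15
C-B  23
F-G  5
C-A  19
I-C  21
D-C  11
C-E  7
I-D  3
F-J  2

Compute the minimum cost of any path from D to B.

12

Candidate routes:
D–C–E–B: 11+7+2 = 20
D–F–J–E–B: 4+2+4+2 = 12
D–G–E–B: 8+3+2 = 13
D–F–G–E–B: 4+5+3+2 = 14
Cheapest is D–F–J–E–B at 12.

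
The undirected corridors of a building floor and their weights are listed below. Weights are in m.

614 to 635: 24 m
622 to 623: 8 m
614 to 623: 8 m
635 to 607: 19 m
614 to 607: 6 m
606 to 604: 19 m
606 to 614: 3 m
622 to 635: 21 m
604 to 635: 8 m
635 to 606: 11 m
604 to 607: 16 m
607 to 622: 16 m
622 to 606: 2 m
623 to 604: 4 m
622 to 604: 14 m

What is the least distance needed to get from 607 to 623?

14 m

Settle nodes by increasing distance from 607:
607: 0
614: 6  (via 607)
606: 9  (via 614)
622: 11  (via 606)
623: 14  (via 614)
Shortest route: 607–614–623 = 14 m.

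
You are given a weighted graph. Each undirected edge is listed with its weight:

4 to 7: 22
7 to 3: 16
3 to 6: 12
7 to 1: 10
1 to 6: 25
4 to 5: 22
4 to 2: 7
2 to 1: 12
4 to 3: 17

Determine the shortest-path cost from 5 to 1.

Candidate routes:
5 - 4 - 3 - 6 - 1: 22+17+12+25 = 76
5 - 4 - 3 - 7 - 1: 22+17+16+10 = 65
5 - 4 - 2 - 1: 22+7+12 = 41
5 - 4 - 7 - 1: 22+22+10 = 54
Cheapest is 5 - 4 - 2 - 1 at 41.

41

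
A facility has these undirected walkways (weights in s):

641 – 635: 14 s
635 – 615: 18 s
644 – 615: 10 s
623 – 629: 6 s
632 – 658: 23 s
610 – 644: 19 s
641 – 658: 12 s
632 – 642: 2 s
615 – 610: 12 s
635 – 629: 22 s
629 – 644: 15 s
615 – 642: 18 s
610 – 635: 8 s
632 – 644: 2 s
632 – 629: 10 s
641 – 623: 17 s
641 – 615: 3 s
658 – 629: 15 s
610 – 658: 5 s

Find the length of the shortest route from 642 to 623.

18 s

Running Dijkstra from 642:
642: 0
632: 2  (via 642)
644: 4  (via 632)
629: 12  (via 632)
615: 14  (via 644)
641: 17  (via 615)
623: 18  (via 629)
Shortest route: 642 → 632 → 629 → 623 = 18 s.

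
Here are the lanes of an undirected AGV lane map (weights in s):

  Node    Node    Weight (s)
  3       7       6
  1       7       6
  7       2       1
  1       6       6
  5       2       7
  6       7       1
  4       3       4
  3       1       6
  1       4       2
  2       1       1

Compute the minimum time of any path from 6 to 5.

9 s

Settle nodes by increasing distance from 6:
6: 0
7: 1  (via 6)
2: 2  (via 7)
1: 3  (via 2)
4: 5  (via 1)
3: 7  (via 7)
5: 9  (via 2)
Shortest route: 6–7–2–5 = 9 s.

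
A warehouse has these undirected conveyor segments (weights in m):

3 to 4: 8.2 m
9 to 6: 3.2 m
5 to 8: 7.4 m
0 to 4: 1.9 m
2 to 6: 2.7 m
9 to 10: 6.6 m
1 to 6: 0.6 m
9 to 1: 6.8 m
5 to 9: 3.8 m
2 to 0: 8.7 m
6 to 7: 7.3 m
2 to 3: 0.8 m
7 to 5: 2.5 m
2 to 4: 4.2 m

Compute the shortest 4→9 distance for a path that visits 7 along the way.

Shortest 4→7: 4–2–6–7 = 14.2
Best 7 to 9: 7–5–9 costing 6.3
Total via 7: 14.2 + 6.3 = 20.5 m.

20.5 m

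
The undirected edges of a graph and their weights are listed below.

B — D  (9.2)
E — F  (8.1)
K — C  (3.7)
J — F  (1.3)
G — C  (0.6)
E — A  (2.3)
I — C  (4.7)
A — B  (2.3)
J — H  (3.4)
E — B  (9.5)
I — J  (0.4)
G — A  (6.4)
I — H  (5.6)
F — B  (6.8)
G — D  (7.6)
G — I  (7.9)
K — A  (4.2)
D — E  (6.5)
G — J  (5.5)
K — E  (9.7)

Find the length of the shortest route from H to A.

Running Dijkstra from H:
H: 0
J: 3.4  (via H)
I: 3.8  (via J)
F: 4.7  (via J)
C: 8.5  (via I)
G: 8.9  (via J)
B: 11.5  (via F)
K: 12.2  (via C)
E: 12.8  (via F)
A: 13.8  (via B)
Shortest route: H–J–F–B–A = 13.8.

13.8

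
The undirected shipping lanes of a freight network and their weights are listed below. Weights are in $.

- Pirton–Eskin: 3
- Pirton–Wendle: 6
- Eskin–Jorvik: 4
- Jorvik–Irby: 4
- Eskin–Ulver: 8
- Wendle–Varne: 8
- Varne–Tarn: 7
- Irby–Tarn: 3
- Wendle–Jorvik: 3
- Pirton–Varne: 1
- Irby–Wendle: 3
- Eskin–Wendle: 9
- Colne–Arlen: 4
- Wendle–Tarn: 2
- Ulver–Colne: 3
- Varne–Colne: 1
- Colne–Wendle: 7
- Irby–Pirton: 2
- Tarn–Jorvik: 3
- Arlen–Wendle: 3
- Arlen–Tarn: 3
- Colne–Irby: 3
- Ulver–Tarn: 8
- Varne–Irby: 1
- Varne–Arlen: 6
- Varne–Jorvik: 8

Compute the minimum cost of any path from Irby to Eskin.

$5

Settle nodes by increasing distance from Irby:
Irby: 0
Varne: 1  (via Irby)
Colne: 2  (via Varne)
Pirton: 2  (via Irby)
Wendle: 3  (via Irby)
Tarn: 3  (via Irby)
Jorvik: 4  (via Irby)
Eskin: 5  (via Pirton)
Shortest route: Irby → Pirton → Eskin = $5.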